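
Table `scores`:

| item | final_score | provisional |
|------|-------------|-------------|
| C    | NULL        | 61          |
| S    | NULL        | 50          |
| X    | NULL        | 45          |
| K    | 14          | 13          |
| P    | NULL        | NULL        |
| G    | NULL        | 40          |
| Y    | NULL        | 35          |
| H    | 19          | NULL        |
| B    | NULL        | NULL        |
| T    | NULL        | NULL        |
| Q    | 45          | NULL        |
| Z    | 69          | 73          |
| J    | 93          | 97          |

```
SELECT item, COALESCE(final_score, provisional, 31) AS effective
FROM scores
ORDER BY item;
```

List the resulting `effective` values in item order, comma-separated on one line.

item=B: final_score=NULL, provisional=NULL, → literal 31 → 31
item=C: final_score=NULL, provisional=61 → 61
item=G: final_score=NULL, provisional=40 → 40
item=H: final_score=19 → 19
item=J: final_score=93 → 93
item=K: final_score=14 → 14
item=P: final_score=NULL, provisional=NULL, → literal 31 → 31
item=Q: final_score=45 → 45
item=S: final_score=NULL, provisional=50 → 50
item=T: final_score=NULL, provisional=NULL, → literal 31 → 31
item=X: final_score=NULL, provisional=45 → 45
item=Y: final_score=NULL, provisional=35 → 35
item=Z: final_score=69 → 69

31, 61, 40, 19, 93, 14, 31, 45, 50, 31, 45, 35, 69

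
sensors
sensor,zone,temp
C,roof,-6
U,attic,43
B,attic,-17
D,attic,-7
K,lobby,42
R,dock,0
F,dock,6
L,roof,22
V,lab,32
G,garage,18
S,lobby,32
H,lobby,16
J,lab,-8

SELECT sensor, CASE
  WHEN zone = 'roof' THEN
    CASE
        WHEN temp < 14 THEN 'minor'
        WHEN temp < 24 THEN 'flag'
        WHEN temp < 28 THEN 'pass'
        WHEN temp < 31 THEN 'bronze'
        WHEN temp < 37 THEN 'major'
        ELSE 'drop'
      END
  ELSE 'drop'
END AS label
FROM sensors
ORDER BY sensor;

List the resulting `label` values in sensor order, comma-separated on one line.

drop, minor, drop, drop, drop, drop, drop, drop, flag, drop, drop, drop, drop

sensor=B: zone='attic' → outer ELSE → drop
sensor=C: zone='roof' → inner[temp < 14] → minor
sensor=D: zone='attic' → outer ELSE → drop
sensor=F: zone='dock' → outer ELSE → drop
sensor=G: zone='garage' → outer ELSE → drop
sensor=H: zone='lobby' → outer ELSE → drop
sensor=J: zone='lab' → outer ELSE → drop
sensor=K: zone='lobby' → outer ELSE → drop
sensor=L: zone='roof' → inner[temp < 24] → flag
sensor=R: zone='dock' → outer ELSE → drop
sensor=S: zone='lobby' → outer ELSE → drop
sensor=U: zone='attic' → outer ELSE → drop
sensor=V: zone='lab' → outer ELSE → drop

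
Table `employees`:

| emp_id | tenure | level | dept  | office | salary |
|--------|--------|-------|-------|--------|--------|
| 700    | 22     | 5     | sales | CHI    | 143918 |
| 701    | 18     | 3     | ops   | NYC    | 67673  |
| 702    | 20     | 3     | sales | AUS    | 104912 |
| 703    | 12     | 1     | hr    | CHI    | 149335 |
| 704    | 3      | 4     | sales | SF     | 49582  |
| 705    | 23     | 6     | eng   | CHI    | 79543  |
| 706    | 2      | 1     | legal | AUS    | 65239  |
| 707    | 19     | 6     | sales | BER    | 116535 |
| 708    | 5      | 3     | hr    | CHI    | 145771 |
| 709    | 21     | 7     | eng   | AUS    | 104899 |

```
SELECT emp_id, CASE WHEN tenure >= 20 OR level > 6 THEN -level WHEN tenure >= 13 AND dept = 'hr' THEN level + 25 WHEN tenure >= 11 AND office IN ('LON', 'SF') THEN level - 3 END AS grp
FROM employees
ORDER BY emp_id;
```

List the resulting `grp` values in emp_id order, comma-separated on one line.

emp_id=700: tenure >= 20 OR level > 6 → -5
emp_id=701: (no match → NULL) → NULL
emp_id=702: tenure >= 20 OR level > 6 → -3
emp_id=703: (no match → NULL) → NULL
emp_id=704: (no match → NULL) → NULL
emp_id=705: tenure >= 20 OR level > 6 → -6
emp_id=706: (no match → NULL) → NULL
emp_id=707: (no match → NULL) → NULL
emp_id=708: (no match → NULL) → NULL
emp_id=709: tenure >= 20 OR level > 6 → -7

-5, NULL, -3, NULL, NULL, -6, NULL, NULL, NULL, -7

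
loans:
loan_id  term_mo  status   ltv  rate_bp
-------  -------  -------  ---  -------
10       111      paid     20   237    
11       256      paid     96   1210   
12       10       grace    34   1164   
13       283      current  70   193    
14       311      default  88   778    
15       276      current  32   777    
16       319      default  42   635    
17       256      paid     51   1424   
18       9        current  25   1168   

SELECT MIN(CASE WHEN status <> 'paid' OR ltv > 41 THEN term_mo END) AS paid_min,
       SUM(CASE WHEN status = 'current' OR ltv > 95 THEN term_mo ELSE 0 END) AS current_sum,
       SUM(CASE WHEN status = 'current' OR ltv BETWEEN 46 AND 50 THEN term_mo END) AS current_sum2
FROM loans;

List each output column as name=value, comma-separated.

[paid_min: status <> 'paid' OR ltv > 41]
loan_id=10: ✗
loan_id=11: ✓ → 256
loan_id=12: ✓ → 10
loan_id=13: ✓ → 283
loan_id=14: ✓ → 311
loan_id=15: ✓ → 276
loan_id=16: ✓ → 319
loan_id=17: ✓ → 256
loan_id=18: ✓ → 9
paid_min = MIN(256, 10, 283, 311, 276, 319, 256, 9) = 9
—
[current_sum: status = 'current' OR ltv > 95]
loan_id=10: ✗
loan_id=11: ✓ → 256
loan_id=12: ✗
loan_id=13: ✓ → 283
loan_id=14: ✗
loan_id=15: ✓ → 276
loan_id=16: ✗
loan_id=17: ✗
loan_id=18: ✓ → 9
current_sum = 256 + 283 + 276 + 9 = 824
—
[current_sum2: status = 'current' OR ltv BETWEEN 46 AND 50]
loan_id=10: ✗
loan_id=11: ✗
loan_id=12: ✗
loan_id=13: ✓ → 283
loan_id=14: ✗
loan_id=15: ✓ → 276
loan_id=16: ✗
loan_id=17: ✗
loan_id=18: ✓ → 9
current_sum2 = 283 + 276 + 9 = 568

paid_min=9, current_sum=824, current_sum2=568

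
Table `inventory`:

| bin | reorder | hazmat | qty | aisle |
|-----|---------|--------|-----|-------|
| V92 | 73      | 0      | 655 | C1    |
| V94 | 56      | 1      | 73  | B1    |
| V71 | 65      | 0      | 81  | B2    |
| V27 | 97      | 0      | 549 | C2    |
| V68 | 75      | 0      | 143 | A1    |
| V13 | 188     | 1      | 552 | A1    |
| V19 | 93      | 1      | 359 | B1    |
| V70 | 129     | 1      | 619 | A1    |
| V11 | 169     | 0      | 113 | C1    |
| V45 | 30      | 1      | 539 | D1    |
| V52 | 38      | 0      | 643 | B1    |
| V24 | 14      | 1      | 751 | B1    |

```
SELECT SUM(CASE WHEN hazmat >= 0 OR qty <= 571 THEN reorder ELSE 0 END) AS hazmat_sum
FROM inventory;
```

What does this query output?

1027

bin=V92: ✓ → 73
bin=V94: ✓ → 56
bin=V71: ✓ → 65
bin=V27: ✓ → 97
bin=V68: ✓ → 75
bin=V13: ✓ → 188
bin=V19: ✓ → 93
bin=V70: ✓ → 129
bin=V11: ✓ → 169
bin=V45: ✓ → 30
bin=V52: ✓ → 38
bin=V24: ✓ → 14
hazmat_sum = 73 + 56 + 65 + 97 + 75 + 188 + 93 + 129 + 169 + 30 + 38 + 14 = 1027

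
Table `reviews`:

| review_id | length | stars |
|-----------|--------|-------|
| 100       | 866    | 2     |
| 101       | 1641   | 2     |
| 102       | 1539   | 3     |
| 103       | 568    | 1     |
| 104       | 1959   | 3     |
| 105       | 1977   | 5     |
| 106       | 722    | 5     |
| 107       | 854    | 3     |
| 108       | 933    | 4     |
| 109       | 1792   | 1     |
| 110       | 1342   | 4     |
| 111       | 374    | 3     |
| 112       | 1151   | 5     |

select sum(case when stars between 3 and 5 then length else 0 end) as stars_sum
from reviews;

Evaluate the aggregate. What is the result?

10851

review_id=100: ✗
review_id=101: ✗
review_id=102: ✓ → 1539
review_id=103: ✗
review_id=104: ✓ → 1959
review_id=105: ✓ → 1977
review_id=106: ✓ → 722
review_id=107: ✓ → 854
review_id=108: ✓ → 933
review_id=109: ✗
review_id=110: ✓ → 1342
review_id=111: ✓ → 374
review_id=112: ✓ → 1151
stars_sum = 1539 + 1959 + 1977 + 722 + 854 + 933 + 1342 + 374 + 1151 = 10851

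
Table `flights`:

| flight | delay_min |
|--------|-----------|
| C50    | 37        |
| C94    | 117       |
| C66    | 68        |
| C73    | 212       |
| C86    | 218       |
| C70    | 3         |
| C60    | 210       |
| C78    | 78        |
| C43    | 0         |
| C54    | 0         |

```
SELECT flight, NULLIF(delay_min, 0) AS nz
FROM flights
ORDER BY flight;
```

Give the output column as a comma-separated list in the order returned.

flight=C43: delay_min=0 vs 0: equal → NULL
flight=C50: delay_min=37 vs 0: differ → 37
flight=C54: delay_min=0 vs 0: equal → NULL
flight=C60: delay_min=210 vs 0: differ → 210
flight=C66: delay_min=68 vs 0: differ → 68
flight=C70: delay_min=3 vs 0: differ → 3
flight=C73: delay_min=212 vs 0: differ → 212
flight=C78: delay_min=78 vs 0: differ → 78
flight=C86: delay_min=218 vs 0: differ → 218
flight=C94: delay_min=117 vs 0: differ → 117

NULL, 37, NULL, 210, 68, 3, 212, 78, 218, 117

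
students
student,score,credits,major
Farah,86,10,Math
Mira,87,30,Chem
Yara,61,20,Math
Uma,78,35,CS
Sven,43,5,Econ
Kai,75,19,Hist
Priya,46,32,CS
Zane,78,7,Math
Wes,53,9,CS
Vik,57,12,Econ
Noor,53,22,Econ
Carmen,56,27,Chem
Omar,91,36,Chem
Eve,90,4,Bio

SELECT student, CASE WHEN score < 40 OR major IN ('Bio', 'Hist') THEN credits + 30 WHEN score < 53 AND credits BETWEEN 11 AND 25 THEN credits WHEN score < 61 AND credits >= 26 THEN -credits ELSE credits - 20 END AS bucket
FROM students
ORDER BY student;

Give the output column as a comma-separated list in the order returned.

-27, 34, -10, 49, 10, 2, 16, -32, -15, 15, -8, -11, 0, -13

student=Carmen: score < 61 AND credits >= 26 → -27
student=Eve: score < 40 OR major IN ('Bio', 'Hist') → 34
student=Farah: ELSE → -10
student=Kai: score < 40 OR major IN ('Bio', 'Hist') → 49
student=Mira: ELSE → 10
student=Noor: ELSE → 2
student=Omar: ELSE → 16
student=Priya: score < 61 AND credits >= 26 → -32
student=Sven: ELSE → -15
student=Uma: ELSE → 15
student=Vik: ELSE → -8
student=Wes: ELSE → -11
student=Yara: ELSE → 0
student=Zane: ELSE → -13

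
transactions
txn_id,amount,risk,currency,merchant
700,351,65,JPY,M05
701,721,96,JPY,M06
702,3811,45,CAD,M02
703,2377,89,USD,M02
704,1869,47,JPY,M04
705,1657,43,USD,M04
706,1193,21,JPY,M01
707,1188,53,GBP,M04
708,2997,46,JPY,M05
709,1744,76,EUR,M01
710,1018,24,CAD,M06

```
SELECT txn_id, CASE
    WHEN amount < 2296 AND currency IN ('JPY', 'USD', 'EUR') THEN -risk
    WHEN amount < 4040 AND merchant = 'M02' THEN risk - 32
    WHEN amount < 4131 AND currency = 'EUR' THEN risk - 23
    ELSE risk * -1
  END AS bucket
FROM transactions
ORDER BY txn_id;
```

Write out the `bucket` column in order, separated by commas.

txn_id=700: amount < 2296 AND currency IN ('JPY', 'USD', 'EUR') → -65
txn_id=701: amount < 2296 AND currency IN ('JPY', 'USD', 'EUR') → -96
txn_id=702: amount < 4040 AND merchant = 'M02' → 13
txn_id=703: amount < 4040 AND merchant = 'M02' → 57
txn_id=704: amount < 2296 AND currency IN ('JPY', 'USD', 'EUR') → -47
txn_id=705: amount < 2296 AND currency IN ('JPY', 'USD', 'EUR') → -43
txn_id=706: amount < 2296 AND currency IN ('JPY', 'USD', 'EUR') → -21
txn_id=707: ELSE → -53
txn_id=708: ELSE → -46
txn_id=709: amount < 2296 AND currency IN ('JPY', 'USD', 'EUR') → -76
txn_id=710: ELSE → -24

-65, -96, 13, 57, -47, -43, -21, -53, -46, -76, -24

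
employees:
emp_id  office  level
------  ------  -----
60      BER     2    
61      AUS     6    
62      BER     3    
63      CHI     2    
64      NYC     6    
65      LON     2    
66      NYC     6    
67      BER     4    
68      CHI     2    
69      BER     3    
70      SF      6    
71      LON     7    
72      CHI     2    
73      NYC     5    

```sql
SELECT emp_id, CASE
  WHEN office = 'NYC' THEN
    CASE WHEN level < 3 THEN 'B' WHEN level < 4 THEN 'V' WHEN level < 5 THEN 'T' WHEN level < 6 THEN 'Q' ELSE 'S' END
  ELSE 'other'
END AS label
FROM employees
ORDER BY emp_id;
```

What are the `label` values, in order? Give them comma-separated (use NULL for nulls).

emp_id=60: office='BER' → outer ELSE → other
emp_id=61: office='AUS' → outer ELSE → other
emp_id=62: office='BER' → outer ELSE → other
emp_id=63: office='CHI' → outer ELSE → other
emp_id=64: office='NYC' → inner[ELSE] → S
emp_id=65: office='LON' → outer ELSE → other
emp_id=66: office='NYC' → inner[ELSE] → S
emp_id=67: office='BER' → outer ELSE → other
emp_id=68: office='CHI' → outer ELSE → other
emp_id=69: office='BER' → outer ELSE → other
emp_id=70: office='SF' → outer ELSE → other
emp_id=71: office='LON' → outer ELSE → other
emp_id=72: office='CHI' → outer ELSE → other
emp_id=73: office='NYC' → inner[level < 6] → Q

other, other, other, other, S, other, S, other, other, other, other, other, other, Q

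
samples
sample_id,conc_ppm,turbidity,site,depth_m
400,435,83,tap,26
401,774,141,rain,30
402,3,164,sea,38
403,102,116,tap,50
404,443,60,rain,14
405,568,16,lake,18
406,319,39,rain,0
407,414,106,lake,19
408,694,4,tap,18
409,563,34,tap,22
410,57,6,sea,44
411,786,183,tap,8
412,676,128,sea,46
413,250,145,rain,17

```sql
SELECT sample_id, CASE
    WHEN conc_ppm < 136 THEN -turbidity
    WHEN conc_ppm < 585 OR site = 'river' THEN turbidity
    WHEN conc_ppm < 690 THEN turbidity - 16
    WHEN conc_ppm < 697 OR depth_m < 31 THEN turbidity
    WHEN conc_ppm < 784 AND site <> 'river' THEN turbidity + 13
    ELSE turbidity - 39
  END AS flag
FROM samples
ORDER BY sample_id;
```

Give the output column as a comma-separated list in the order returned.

sample_id=400: conc_ppm < 585 OR site = 'river' → 83
sample_id=401: conc_ppm < 697 OR depth_m < 31 → 141
sample_id=402: conc_ppm < 136 → -164
sample_id=403: conc_ppm < 136 → -116
sample_id=404: conc_ppm < 585 OR site = 'river' → 60
sample_id=405: conc_ppm < 585 OR site = 'river' → 16
sample_id=406: conc_ppm < 585 OR site = 'river' → 39
sample_id=407: conc_ppm < 585 OR site = 'river' → 106
sample_id=408: conc_ppm < 697 OR depth_m < 31 → 4
sample_id=409: conc_ppm < 585 OR site = 'river' → 34
sample_id=410: conc_ppm < 136 → -6
sample_id=411: conc_ppm < 697 OR depth_m < 31 → 183
sample_id=412: conc_ppm < 690 → 112
sample_id=413: conc_ppm < 585 OR site = 'river' → 145

83, 141, -164, -116, 60, 16, 39, 106, 4, 34, -6, 183, 112, 145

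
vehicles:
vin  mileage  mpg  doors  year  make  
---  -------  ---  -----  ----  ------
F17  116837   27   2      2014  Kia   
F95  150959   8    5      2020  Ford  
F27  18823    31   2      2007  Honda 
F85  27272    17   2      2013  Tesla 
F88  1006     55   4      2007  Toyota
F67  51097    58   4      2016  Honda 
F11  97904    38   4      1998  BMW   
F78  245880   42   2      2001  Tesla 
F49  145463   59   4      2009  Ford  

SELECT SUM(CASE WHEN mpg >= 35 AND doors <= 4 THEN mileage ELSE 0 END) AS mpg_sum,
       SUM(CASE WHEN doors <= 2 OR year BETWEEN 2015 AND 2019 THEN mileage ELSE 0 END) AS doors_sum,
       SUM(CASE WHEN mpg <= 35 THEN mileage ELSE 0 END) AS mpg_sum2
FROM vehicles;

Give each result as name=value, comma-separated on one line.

mpg_sum=541350, doors_sum=459909, mpg_sum2=313891

[mpg_sum: mpg >= 35 AND doors <= 4]
vin=F17: ✗
vin=F95: ✗
vin=F27: ✗
vin=F85: ✗
vin=F88: ✓ → 1006
vin=F67: ✓ → 51097
vin=F11: ✓ → 97904
vin=F78: ✓ → 245880
vin=F49: ✓ → 145463
mpg_sum = 1006 + 51097 + 97904 + 245880 + 145463 = 541350
—
[doors_sum: doors <= 2 OR year BETWEEN 2015 AND 2019]
vin=F17: ✓ → 116837
vin=F95: ✗
vin=F27: ✓ → 18823
vin=F85: ✓ → 27272
vin=F88: ✗
vin=F67: ✓ → 51097
vin=F11: ✗
vin=F78: ✓ → 245880
vin=F49: ✗
doors_sum = 116837 + 18823 + 27272 + 51097 + 245880 = 459909
—
[mpg_sum2: mpg <= 35]
vin=F17: ✓ → 116837
vin=F95: ✓ → 150959
vin=F27: ✓ → 18823
vin=F85: ✓ → 27272
vin=F88: ✗
vin=F67: ✗
vin=F11: ✗
vin=F78: ✗
vin=F49: ✗
mpg_sum2 = 116837 + 150959 + 18823 + 27272 = 313891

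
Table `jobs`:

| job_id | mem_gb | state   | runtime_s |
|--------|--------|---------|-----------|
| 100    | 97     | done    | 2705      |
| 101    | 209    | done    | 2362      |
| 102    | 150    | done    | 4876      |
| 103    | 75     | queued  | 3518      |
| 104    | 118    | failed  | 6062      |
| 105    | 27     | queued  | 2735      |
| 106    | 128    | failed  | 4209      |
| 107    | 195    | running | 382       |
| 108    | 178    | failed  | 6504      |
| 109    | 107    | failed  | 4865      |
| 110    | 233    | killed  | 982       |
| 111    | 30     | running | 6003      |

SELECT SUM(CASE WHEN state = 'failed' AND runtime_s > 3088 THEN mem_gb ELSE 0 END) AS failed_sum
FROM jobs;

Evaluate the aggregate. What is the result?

531

job_id=100: ✗
job_id=101: ✗
job_id=102: ✗
job_id=103: ✗
job_id=104: ✓ → 118
job_id=105: ✗
job_id=106: ✓ → 128
job_id=107: ✗
job_id=108: ✓ → 178
job_id=109: ✓ → 107
job_id=110: ✗
job_id=111: ✗
failed_sum = 118 + 128 + 178 + 107 = 531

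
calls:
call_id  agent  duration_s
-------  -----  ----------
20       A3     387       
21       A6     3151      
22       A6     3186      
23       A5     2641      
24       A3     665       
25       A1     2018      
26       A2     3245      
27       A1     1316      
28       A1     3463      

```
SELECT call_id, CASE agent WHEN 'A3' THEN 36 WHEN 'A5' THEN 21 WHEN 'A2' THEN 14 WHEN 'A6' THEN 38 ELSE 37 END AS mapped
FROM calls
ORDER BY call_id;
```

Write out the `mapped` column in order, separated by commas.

call_id=20: agent='A3' → 36
call_id=21: agent='A6' → 38
call_id=22: agent='A6' → 38
call_id=23: agent='A5' → 21
call_id=24: agent='A3' → 36
call_id=25: ELSE → 37
call_id=26: agent='A2' → 14
call_id=27: ELSE → 37
call_id=28: ELSE → 37

36, 38, 38, 21, 36, 37, 14, 37, 37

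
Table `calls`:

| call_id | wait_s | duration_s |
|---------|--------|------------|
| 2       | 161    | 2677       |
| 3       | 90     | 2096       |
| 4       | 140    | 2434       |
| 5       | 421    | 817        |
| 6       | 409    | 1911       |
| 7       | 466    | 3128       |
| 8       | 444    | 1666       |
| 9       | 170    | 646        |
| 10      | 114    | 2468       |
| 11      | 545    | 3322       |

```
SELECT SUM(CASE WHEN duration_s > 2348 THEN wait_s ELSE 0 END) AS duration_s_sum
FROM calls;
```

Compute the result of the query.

call_id=2: ✓ → 161
call_id=3: ✗
call_id=4: ✓ → 140
call_id=5: ✗
call_id=6: ✗
call_id=7: ✓ → 466
call_id=8: ✗
call_id=9: ✗
call_id=10: ✓ → 114
call_id=11: ✓ → 545
duration_s_sum = 161 + 140 + 466 + 114 + 545 = 1426

1426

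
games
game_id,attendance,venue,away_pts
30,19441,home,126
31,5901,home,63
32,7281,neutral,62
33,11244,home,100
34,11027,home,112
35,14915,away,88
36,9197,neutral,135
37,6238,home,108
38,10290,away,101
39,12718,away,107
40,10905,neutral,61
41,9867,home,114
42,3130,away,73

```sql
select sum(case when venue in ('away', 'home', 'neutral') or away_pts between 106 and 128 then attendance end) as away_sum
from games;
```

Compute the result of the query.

132154

game_id=30: ✓ → 19441
game_id=31: ✓ → 5901
game_id=32: ✓ → 7281
game_id=33: ✓ → 11244
game_id=34: ✓ → 11027
game_id=35: ✓ → 14915
game_id=36: ✓ → 9197
game_id=37: ✓ → 6238
game_id=38: ✓ → 10290
game_id=39: ✓ → 12718
game_id=40: ✓ → 10905
game_id=41: ✓ → 9867
game_id=42: ✓ → 3130
away_sum = 19441 + 5901 + 7281 + 11244 + 11027 + 14915 + 9197 + 6238 + 10290 + 12718 + 10905 + 9867 + 3130 = 132154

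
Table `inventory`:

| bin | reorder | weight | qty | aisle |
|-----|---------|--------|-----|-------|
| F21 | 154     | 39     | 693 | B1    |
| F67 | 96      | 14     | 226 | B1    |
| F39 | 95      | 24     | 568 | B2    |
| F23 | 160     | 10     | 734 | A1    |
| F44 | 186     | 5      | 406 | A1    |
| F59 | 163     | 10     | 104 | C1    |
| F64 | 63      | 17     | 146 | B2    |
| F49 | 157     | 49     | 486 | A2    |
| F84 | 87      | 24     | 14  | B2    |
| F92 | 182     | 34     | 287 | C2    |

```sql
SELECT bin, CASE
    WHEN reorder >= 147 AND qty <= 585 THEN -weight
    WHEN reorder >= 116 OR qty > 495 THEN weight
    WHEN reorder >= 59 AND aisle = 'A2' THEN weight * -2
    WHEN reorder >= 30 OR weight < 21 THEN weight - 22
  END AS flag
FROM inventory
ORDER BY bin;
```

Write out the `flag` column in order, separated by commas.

bin=F21: reorder >= 116 OR qty > 495 → 39
bin=F23: reorder >= 116 OR qty > 495 → 10
bin=F39: reorder >= 116 OR qty > 495 → 24
bin=F44: reorder >= 147 AND qty <= 585 → -5
bin=F49: reorder >= 147 AND qty <= 585 → -49
bin=F59: reorder >= 147 AND qty <= 585 → -10
bin=F64: reorder >= 30 OR weight < 21 → -5
bin=F67: reorder >= 30 OR weight < 21 → -8
bin=F84: reorder >= 30 OR weight < 21 → 2
bin=F92: reorder >= 147 AND qty <= 585 → -34

39, 10, 24, -5, -49, -10, -5, -8, 2, -34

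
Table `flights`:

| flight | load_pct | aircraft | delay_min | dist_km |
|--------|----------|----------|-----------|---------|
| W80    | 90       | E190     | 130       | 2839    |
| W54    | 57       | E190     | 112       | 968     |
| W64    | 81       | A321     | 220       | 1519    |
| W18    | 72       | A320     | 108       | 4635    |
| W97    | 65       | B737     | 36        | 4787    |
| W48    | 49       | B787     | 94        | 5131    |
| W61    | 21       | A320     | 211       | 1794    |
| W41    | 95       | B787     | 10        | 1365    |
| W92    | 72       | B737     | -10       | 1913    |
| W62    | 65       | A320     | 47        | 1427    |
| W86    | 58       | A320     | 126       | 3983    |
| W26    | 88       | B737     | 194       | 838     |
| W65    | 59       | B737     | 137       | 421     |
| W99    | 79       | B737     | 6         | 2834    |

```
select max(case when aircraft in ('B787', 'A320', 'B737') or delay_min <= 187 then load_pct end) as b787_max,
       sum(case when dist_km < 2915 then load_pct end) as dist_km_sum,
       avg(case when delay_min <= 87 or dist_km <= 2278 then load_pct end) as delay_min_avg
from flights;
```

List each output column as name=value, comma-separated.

[b787_max: aircraft in ('B787', 'A320', 'B737') or delay_min <= 187]
flight=W80: ✓ → 90
flight=W54: ✓ → 57
flight=W64: ✗
flight=W18: ✓ → 72
flight=W97: ✓ → 65
flight=W48: ✓ → 49
flight=W61: ✓ → 21
flight=W41: ✓ → 95
flight=W92: ✓ → 72
flight=W62: ✓ → 65
flight=W86: ✓ → 58
flight=W26: ✓ → 88
flight=W65: ✓ → 59
flight=W99: ✓ → 79
b787_max = MAX(90, 57, 72, 65, 49, 21, 95, 72, 65, 58, 88, 59, 79) = 95
—
[dist_km_sum: dist_km < 2915]
flight=W80: ✓ → 90
flight=W54: ✓ → 57
flight=W64: ✓ → 81
flight=W18: ✗
flight=W97: ✗
flight=W48: ✗
flight=W61: ✓ → 21
flight=W41: ✓ → 95
flight=W92: ✓ → 72
flight=W62: ✓ → 65
flight=W86: ✗
flight=W26: ✓ → 88
flight=W65: ✓ → 59
flight=W99: ✓ → 79
dist_km_sum = 90 + 57 + 81 + 21 + 95 + 72 + 65 + 88 + 59 + 79 = 707
—
[delay_min_avg: delay_min <= 87 or dist_km <= 2278]
flight=W80: ✗
flight=W54: ✓ → 57
flight=W64: ✓ → 81
flight=W18: ✗
flight=W97: ✓ → 65
flight=W48: ✗
flight=W61: ✓ → 21
flight=W41: ✓ → 95
flight=W92: ✓ → 72
flight=W62: ✓ → 65
flight=W86: ✗
flight=W26: ✓ → 88
flight=W65: ✓ → 59
flight=W99: ✓ → 79
delay_min_avg = (57 + 81 + 65 + 21 + 95 + 72 + 65 + 88 + 59 + 79) / 10 = 68.2

b787_max=95, dist_km_sum=707, delay_min_avg=68.2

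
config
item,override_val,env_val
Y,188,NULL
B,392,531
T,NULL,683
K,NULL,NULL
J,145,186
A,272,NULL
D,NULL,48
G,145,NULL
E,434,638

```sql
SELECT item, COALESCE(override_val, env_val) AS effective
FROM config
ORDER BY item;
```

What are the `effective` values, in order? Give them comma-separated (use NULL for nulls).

272, 392, 48, 434, 145, 145, NULL, 683, 188

item=A: override_val=272 → 272
item=B: override_val=392 → 392
item=D: override_val=NULL, env_val=48 → 48
item=E: override_val=434 → 434
item=G: override_val=145 → 145
item=J: override_val=145 → 145
item=K: override_val=NULL, env_val=NULL (all NULL) → NULL
item=T: override_val=NULL, env_val=683 → 683
item=Y: override_val=188 → 188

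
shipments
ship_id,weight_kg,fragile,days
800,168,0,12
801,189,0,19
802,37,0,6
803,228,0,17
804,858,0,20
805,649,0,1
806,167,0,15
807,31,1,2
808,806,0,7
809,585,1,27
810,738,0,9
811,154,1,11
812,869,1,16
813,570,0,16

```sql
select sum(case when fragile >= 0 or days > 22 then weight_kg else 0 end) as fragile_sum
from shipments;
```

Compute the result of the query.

6049

ship_id=800: ✓ → 168
ship_id=801: ✓ → 189
ship_id=802: ✓ → 37
ship_id=803: ✓ → 228
ship_id=804: ✓ → 858
ship_id=805: ✓ → 649
ship_id=806: ✓ → 167
ship_id=807: ✓ → 31
ship_id=808: ✓ → 806
ship_id=809: ✓ → 585
ship_id=810: ✓ → 738
ship_id=811: ✓ → 154
ship_id=812: ✓ → 869
ship_id=813: ✓ → 570
fragile_sum = 168 + 189 + 37 + 228 + 858 + 649 + 167 + 31 + 806 + 585 + 738 + 154 + 869 + 570 = 6049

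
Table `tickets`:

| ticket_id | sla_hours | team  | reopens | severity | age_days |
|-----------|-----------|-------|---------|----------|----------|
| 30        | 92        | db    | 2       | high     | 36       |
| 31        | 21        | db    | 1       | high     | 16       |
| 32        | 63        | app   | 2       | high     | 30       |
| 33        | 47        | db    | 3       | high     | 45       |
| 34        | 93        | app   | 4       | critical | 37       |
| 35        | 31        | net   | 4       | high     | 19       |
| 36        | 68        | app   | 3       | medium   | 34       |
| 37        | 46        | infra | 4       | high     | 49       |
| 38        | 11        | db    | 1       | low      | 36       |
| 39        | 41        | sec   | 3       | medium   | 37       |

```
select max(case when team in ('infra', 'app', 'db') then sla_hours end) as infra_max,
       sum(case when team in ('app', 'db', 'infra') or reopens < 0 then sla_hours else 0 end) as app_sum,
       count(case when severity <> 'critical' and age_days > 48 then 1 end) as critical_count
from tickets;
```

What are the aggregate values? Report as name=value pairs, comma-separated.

[infra_max: team in ('infra', 'app', 'db')]
ticket_id=30: ✓ → 92
ticket_id=31: ✓ → 21
ticket_id=32: ✓ → 63
ticket_id=33: ✓ → 47
ticket_id=34: ✓ → 93
ticket_id=35: ✗
ticket_id=36: ✓ → 68
ticket_id=37: ✓ → 46
ticket_id=38: ✓ → 11
ticket_id=39: ✗
infra_max = MAX(92, 21, 63, 47, 93, 68, 46, 11) = 93
—
[app_sum: team in ('app', 'db', 'infra') or reopens < 0]
ticket_id=30: ✓ → 92
ticket_id=31: ✓ → 21
ticket_id=32: ✓ → 63
ticket_id=33: ✓ → 47
ticket_id=34: ✓ → 93
ticket_id=35: ✗
ticket_id=36: ✓ → 68
ticket_id=37: ✓ → 46
ticket_id=38: ✓ → 11
ticket_id=39: ✗
app_sum = 92 + 21 + 63 + 47 + 93 + 68 + 46 + 11 = 441
—
[critical_count: severity <> 'critical' and age_days > 48]
ticket_id=30: ✗
ticket_id=31: ✗
ticket_id=32: ✗
ticket_id=33: ✗
ticket_id=34: ✗
ticket_id=35: ✗
ticket_id=36: ✗
ticket_id=37: ✓ → 1
ticket_id=38: ✗
ticket_id=39: ✗
critical_count = COUNT(1) = 1

infra_max=93, app_sum=441, critical_count=1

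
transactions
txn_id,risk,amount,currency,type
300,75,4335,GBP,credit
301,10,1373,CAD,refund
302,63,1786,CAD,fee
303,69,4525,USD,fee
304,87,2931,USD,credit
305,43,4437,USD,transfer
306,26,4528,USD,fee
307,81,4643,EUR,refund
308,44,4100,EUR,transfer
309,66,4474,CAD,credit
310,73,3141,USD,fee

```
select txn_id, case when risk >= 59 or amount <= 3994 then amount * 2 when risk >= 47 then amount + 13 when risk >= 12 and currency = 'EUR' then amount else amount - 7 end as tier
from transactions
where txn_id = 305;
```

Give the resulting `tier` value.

4430

txn_id = 305: risk=43, amount=4437, currency=USD, type=transfer.
risk >= 59 or amount <= 3994 → false
risk >= 47 → false
risk >= 12 and currency = 'EUR' → false
No prior WHEN matched → ELSE → 4430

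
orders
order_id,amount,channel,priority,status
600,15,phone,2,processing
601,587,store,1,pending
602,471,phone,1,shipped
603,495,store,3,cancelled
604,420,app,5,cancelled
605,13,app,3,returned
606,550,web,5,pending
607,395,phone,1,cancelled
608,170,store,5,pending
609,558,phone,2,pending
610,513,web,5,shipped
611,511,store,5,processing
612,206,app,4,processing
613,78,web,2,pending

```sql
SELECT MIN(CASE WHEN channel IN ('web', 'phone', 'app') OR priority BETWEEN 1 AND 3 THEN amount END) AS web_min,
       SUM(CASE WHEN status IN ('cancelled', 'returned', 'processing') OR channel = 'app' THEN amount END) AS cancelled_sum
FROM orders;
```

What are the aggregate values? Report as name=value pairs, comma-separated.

[web_min: channel IN ('web', 'phone', 'app') OR priority BETWEEN 1 AND 3]
order_id=600: ✓ → 15
order_id=601: ✓ → 587
order_id=602: ✓ → 471
order_id=603: ✓ → 495
order_id=604: ✓ → 420
order_id=605: ✓ → 13
order_id=606: ✓ → 550
order_id=607: ✓ → 395
order_id=608: ✗
order_id=609: ✓ → 558
order_id=610: ✓ → 513
order_id=611: ✗
order_id=612: ✓ → 206
order_id=613: ✓ → 78
web_min = MIN(15, 587, 471, 495, 420, 13, 550, 395, 558, 513, 206, 78) = 13
—
[cancelled_sum: status IN ('cancelled', 'returned', 'processing') OR channel = 'app']
order_id=600: ✓ → 15
order_id=601: ✗
order_id=602: ✗
order_id=603: ✓ → 495
order_id=604: ✓ → 420
order_id=605: ✓ → 13
order_id=606: ✗
order_id=607: ✓ → 395
order_id=608: ✗
order_id=609: ✗
order_id=610: ✗
order_id=611: ✓ → 511
order_id=612: ✓ → 206
order_id=613: ✗
cancelled_sum = 15 + 495 + 420 + 13 + 395 + 511 + 206 = 2055

web_min=13, cancelled_sum=2055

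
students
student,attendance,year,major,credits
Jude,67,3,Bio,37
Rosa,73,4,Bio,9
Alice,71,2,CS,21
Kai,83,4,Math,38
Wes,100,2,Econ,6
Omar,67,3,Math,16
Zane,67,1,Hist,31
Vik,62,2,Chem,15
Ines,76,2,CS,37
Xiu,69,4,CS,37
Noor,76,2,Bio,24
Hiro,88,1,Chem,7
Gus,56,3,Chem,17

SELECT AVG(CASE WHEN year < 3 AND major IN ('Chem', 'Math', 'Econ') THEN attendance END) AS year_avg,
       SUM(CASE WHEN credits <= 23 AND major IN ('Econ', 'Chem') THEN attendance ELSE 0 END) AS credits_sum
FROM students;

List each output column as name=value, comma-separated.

year_avg=83.3333333333, credits_sum=306

[year_avg: year < 3 AND major IN ('Chem', 'Math', 'Econ')]
student=Jude: ✗
student=Rosa: ✗
student=Alice: ✗
student=Kai: ✗
student=Wes: ✓ → 100
student=Omar: ✗
student=Zane: ✗
student=Vik: ✓ → 62
student=Ines: ✗
student=Xiu: ✗
student=Noor: ✗
student=Hiro: ✓ → 88
student=Gus: ✗
year_avg = (100 + 62 + 88) / 3 = 83.3333333333
—
[credits_sum: credits <= 23 AND major IN ('Econ', 'Chem')]
student=Jude: ✗
student=Rosa: ✗
student=Alice: ✗
student=Kai: ✗
student=Wes: ✓ → 100
student=Omar: ✗
student=Zane: ✗
student=Vik: ✓ → 62
student=Ines: ✗
student=Xiu: ✗
student=Noor: ✗
student=Hiro: ✓ → 88
student=Gus: ✓ → 56
credits_sum = 100 + 62 + 88 + 56 = 306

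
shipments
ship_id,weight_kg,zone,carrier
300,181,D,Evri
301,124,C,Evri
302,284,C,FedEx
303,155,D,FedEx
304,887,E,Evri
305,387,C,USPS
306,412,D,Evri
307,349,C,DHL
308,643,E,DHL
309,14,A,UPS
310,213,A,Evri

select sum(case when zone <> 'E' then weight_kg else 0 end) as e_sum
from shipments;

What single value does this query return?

ship_id=300: ✓ → 181
ship_id=301: ✓ → 124
ship_id=302: ✓ → 284
ship_id=303: ✓ → 155
ship_id=304: ✗
ship_id=305: ✓ → 387
ship_id=306: ✓ → 412
ship_id=307: ✓ → 349
ship_id=308: ✗
ship_id=309: ✓ → 14
ship_id=310: ✓ → 213
e_sum = 181 + 124 + 284 + 155 + 387 + 412 + 349 + 14 + 213 = 2119

2119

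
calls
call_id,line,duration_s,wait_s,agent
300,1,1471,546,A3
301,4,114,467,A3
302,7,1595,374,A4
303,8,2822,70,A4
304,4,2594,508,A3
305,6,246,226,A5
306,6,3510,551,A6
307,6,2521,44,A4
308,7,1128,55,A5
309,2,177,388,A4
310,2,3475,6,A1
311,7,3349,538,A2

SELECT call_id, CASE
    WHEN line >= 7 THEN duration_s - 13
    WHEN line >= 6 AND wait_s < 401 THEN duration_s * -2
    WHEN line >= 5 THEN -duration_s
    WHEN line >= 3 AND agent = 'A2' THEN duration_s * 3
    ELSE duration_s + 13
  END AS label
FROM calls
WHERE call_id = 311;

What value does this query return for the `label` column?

call_id = 311: line=7, duration_s=3349, wait_s=538, agent=A2.
line >= 7 → true → 3336

3336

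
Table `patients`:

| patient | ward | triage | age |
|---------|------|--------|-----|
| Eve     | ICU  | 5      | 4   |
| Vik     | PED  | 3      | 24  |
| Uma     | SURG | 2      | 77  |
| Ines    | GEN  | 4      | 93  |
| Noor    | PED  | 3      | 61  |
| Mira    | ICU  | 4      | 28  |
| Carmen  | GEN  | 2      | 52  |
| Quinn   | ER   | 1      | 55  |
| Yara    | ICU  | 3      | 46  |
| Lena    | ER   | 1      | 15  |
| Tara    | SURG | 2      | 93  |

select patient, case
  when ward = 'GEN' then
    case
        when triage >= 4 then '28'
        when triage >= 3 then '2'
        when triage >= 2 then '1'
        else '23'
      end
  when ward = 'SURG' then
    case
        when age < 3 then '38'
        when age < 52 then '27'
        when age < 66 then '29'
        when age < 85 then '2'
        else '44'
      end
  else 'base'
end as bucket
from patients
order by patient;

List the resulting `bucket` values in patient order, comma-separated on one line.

1, base, 28, base, base, base, base, 44, 2, base, base

patient=Carmen: ward='GEN' → inner[triage >= 2] → 1
patient=Eve: ward='ICU' → outer ELSE → base
patient=Ines: ward='GEN' → inner[triage >= 4] → 28
patient=Lena: ward='ER' → outer ELSE → base
patient=Mira: ward='ICU' → outer ELSE → base
patient=Noor: ward='PED' → outer ELSE → base
patient=Quinn: ward='ER' → outer ELSE → base
patient=Tara: ward='SURG' → inner[ELSE] → 44
patient=Uma: ward='SURG' → inner[age < 85] → 2
patient=Vik: ward='PED' → outer ELSE → base
patient=Yara: ward='ICU' → outer ELSE → base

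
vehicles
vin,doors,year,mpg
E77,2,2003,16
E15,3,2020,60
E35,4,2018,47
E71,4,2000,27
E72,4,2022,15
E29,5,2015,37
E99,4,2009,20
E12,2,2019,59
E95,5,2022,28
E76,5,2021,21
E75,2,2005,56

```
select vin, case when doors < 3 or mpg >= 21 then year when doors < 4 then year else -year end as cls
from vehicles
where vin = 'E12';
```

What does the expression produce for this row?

vin = E12: doors=2, year=2019, mpg=59.
doors < 3 or mpg >= 21 → true → 2019

2019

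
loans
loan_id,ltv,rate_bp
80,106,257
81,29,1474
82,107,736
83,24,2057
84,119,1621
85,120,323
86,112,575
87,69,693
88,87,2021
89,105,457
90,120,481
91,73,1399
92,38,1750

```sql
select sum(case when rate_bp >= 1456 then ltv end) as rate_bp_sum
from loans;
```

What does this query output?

297

loan_id=80: ✗
loan_id=81: ✓ → 29
loan_id=82: ✗
loan_id=83: ✓ → 24
loan_id=84: ✓ → 119
loan_id=85: ✗
loan_id=86: ✗
loan_id=87: ✗
loan_id=88: ✓ → 87
loan_id=89: ✗
loan_id=90: ✗
loan_id=91: ✗
loan_id=92: ✓ → 38
rate_bp_sum = 29 + 24 + 119 + 87 + 38 = 297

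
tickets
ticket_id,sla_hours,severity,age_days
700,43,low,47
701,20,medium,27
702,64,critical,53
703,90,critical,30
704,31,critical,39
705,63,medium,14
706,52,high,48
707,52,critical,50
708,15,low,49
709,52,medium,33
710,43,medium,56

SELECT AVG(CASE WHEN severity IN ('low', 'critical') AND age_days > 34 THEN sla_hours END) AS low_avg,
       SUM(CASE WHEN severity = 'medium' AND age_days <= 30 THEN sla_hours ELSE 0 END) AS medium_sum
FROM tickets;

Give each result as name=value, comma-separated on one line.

[low_avg: severity IN ('low', 'critical') AND age_days > 34]
ticket_id=700: ✓ → 43
ticket_id=701: ✗
ticket_id=702: ✓ → 64
ticket_id=703: ✗
ticket_id=704: ✓ → 31
ticket_id=705: ✗
ticket_id=706: ✗
ticket_id=707: ✓ → 52
ticket_id=708: ✓ → 15
ticket_id=709: ✗
ticket_id=710: ✗
low_avg = (43 + 64 + 31 + 52 + 15) / 5 = 41
—
[medium_sum: severity = 'medium' AND age_days <= 30]
ticket_id=700: ✗
ticket_id=701: ✓ → 20
ticket_id=702: ✗
ticket_id=703: ✗
ticket_id=704: ✗
ticket_id=705: ✓ → 63
ticket_id=706: ✗
ticket_id=707: ✗
ticket_id=708: ✗
ticket_id=709: ✗
ticket_id=710: ✗
medium_sum = 20 + 63 = 83

low_avg=41, medium_sum=83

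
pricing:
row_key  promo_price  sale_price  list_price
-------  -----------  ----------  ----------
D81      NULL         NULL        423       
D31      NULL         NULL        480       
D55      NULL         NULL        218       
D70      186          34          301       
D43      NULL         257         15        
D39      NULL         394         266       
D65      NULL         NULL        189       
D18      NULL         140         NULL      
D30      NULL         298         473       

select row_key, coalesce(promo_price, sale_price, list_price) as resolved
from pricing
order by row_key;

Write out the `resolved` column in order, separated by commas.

row_key=D18: promo_price=NULL, sale_price=140 → 140
row_key=D30: promo_price=NULL, sale_price=298 → 298
row_key=D31: promo_price=NULL, sale_price=NULL, list_price=480 → 480
row_key=D39: promo_price=NULL, sale_price=394 → 394
row_key=D43: promo_price=NULL, sale_price=257 → 257
row_key=D55: promo_price=NULL, sale_price=NULL, list_price=218 → 218
row_key=D65: promo_price=NULL, sale_price=NULL, list_price=189 → 189
row_key=D70: promo_price=186 → 186
row_key=D81: promo_price=NULL, sale_price=NULL, list_price=423 → 423

140, 298, 480, 394, 257, 218, 189, 186, 423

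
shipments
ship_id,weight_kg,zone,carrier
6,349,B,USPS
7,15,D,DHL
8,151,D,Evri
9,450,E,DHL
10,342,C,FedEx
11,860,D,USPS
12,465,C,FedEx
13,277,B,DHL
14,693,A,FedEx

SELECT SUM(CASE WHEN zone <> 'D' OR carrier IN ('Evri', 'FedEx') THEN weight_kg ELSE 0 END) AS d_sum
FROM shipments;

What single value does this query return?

ship_id=6: ✓ → 349
ship_id=7: ✗
ship_id=8: ✓ → 151
ship_id=9: ✓ → 450
ship_id=10: ✓ → 342
ship_id=11: ✗
ship_id=12: ✓ → 465
ship_id=13: ✓ → 277
ship_id=14: ✓ → 693
d_sum = 349 + 151 + 450 + 342 + 465 + 277 + 693 = 2727

2727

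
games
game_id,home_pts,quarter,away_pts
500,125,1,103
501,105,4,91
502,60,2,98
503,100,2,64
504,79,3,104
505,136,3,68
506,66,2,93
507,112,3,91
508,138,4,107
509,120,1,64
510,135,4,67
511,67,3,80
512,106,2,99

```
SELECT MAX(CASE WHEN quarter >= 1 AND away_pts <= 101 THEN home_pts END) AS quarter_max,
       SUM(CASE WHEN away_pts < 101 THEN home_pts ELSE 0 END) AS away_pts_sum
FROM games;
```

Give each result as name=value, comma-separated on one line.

quarter_max=136, away_pts_sum=1007

[quarter_max: quarter >= 1 AND away_pts <= 101]
game_id=500: ✗
game_id=501: ✓ → 105
game_id=502: ✓ → 60
game_id=503: ✓ → 100
game_id=504: ✗
game_id=505: ✓ → 136
game_id=506: ✓ → 66
game_id=507: ✓ → 112
game_id=508: ✗
game_id=509: ✓ → 120
game_id=510: ✓ → 135
game_id=511: ✓ → 67
game_id=512: ✓ → 106
quarter_max = MAX(105, 60, 100, 136, 66, 112, 120, 135, 67, 106) = 136
—
[away_pts_sum: away_pts < 101]
game_id=500: ✗
game_id=501: ✓ → 105
game_id=502: ✓ → 60
game_id=503: ✓ → 100
game_id=504: ✗
game_id=505: ✓ → 136
game_id=506: ✓ → 66
game_id=507: ✓ → 112
game_id=508: ✗
game_id=509: ✓ → 120
game_id=510: ✓ → 135
game_id=511: ✓ → 67
game_id=512: ✓ → 106
away_pts_sum = 105 + 60 + 100 + 136 + 66 + 112 + 120 + 135 + 67 + 106 = 1007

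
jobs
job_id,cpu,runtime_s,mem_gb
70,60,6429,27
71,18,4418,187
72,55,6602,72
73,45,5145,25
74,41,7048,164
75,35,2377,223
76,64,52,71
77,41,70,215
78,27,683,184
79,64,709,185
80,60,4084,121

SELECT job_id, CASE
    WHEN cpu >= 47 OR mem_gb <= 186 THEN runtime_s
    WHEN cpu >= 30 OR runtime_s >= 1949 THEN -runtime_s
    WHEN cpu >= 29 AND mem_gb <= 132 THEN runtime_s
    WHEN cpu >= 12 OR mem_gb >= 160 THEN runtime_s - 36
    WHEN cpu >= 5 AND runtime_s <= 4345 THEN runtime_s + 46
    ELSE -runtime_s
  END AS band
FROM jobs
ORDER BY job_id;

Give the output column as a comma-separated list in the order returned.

job_id=70: cpu >= 47 OR mem_gb <= 186 → 6429
job_id=71: cpu >= 30 OR runtime_s >= 1949 → -4418
job_id=72: cpu >= 47 OR mem_gb <= 186 → 6602
job_id=73: cpu >= 47 OR mem_gb <= 186 → 5145
job_id=74: cpu >= 47 OR mem_gb <= 186 → 7048
job_id=75: cpu >= 30 OR runtime_s >= 1949 → -2377
job_id=76: cpu >= 47 OR mem_gb <= 186 → 52
job_id=77: cpu >= 30 OR runtime_s >= 1949 → -70
job_id=78: cpu >= 47 OR mem_gb <= 186 → 683
job_id=79: cpu >= 47 OR mem_gb <= 186 → 709
job_id=80: cpu >= 47 OR mem_gb <= 186 → 4084

6429, -4418, 6602, 5145, 7048, -2377, 52, -70, 683, 709, 4084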